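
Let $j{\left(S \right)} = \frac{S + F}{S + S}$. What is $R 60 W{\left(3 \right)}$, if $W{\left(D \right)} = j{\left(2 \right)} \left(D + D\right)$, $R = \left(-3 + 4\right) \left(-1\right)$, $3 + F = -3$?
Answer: $360$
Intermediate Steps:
$F = -6$ ($F = -3 - 3 = -6$)
$j{\left(S \right)} = \frac{-6 + S}{2 S}$ ($j{\left(S \right)} = \frac{S - 6}{S + S} = \frac{-6 + S}{2 S}$)
$R = -1$ ($R = 1 \left(-1\right) = -1$)
$W{\left(D \right)} = - 2 D$ ($W{\left(D \right)} = \frac{-6 + 2}{2 \cdot 2} \left(D + D\right) = \frac{1}{2} \cdot \frac{1}{2} \left(-4\right) 2 D = - 2 D$)
$R 60 W{\left(3 \right)} = \left(-1\right) 60 \left(\left(-2\right) 3\right) = \left(-60\right) \left(-6\right) = 360$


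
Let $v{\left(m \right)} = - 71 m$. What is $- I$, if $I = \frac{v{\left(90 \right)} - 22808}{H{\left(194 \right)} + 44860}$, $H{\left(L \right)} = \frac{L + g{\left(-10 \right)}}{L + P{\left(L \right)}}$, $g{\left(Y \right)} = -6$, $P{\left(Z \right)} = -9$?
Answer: $\frac{2700815}{4149644} \approx 0.65085$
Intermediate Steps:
$H{\left(L \right)} = \frac{-6 + L}{-9 + L}$ ($H{\left(L \right)} = \frac{L - 6}{L - 9} = \frac{-6 + L}{-9 + L}$)
$I = - \frac{2700815}{4149644}$ ($I = \frac{\left(-71\right) 90 - 22808}{\frac{-6 + 194}{-9 + 194} + 44860} = \frac{-6390 - 22808}{\frac{1}{185} \cdot 188 + 44860} = - \frac{29198}{\frac{1}{185} \cdot 188 + 44860} = - \frac{29198}{\frac{188}{185} + 44860} = - \frac{29198}{\frac{8299288}{185}} = \left(-29198\right) \frac{185}{8299288} = - \frac{2700815}{4149644} \approx -0.65085$)
$- I = \left(-1\right) \left(- \frac{2700815}{4149644}\right) = \frac{2700815}{4149644}$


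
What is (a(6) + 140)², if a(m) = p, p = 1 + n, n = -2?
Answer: 19321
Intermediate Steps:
p = -1 (p = 1 - 2 = -1)
a(m) = -1
(a(6) + 140)² = (-1 + 140)² = 139² = 19321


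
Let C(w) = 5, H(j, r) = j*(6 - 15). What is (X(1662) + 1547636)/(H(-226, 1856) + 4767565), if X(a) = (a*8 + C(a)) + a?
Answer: 1562599/4769599 ≈ 0.32762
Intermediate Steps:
H(j, r) = -9*j (H(j, r) = j*(-9) = -9*j)
X(a) = 5 + 9*a (X(a) = (a*8 + 5) + a = (8*a + 5) + a = (5 + 8*a) + a = 5 + 9*a)
(X(1662) + 1547636)/(H(-226, 1856) + 4767565) = ((5 + 9*1662) + 1547636)/(-9*(-226) + 4767565) = ((5 + 14958) + 1547636)/(2034 + 4767565) = (14963 + 1547636)/4769599 = 1562599*(1/4769599) = 1562599/4769599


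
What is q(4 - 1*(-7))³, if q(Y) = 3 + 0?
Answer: 27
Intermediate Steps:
q(Y) = 3
q(4 - 1*(-7))³ = 3³ = 27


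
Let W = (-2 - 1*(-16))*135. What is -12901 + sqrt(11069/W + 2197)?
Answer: -12901 + sqrt(874313790)/630 ≈ -12854.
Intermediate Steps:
W = 1890 (W = (-2 + 16)*135 = 14*135 = 1890)
-12901 + sqrt(11069/W + 2197) = -12901 + sqrt(11069/1890 + 2197) = -12901 + sqrt(4163399/1890) = -12901 + sqrt(874313790)/630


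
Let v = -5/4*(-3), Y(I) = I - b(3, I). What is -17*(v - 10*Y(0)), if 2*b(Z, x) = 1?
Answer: -595/4 ≈ -148.75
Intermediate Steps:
b(Z, x) = 1/2 (b(Z, x) = (1/2)*1 = 1/2)
Y(I) = -1/2 + I (Y(I) = I - 1*1/2 = I - 1/2 = -1/2 + I)
v = 15/4 (v = -5*1/4*(-3) = -5/4*(-3) = 15/4 ≈ 3.7500)
-17*(v - 10*Y(0)) = -17*(15/4 - 10*(-1/2 + 0)) = -17*(15/4 - 10*(-1/2)) = -17*(15/4 + 5) = -17*35/4 = -595/4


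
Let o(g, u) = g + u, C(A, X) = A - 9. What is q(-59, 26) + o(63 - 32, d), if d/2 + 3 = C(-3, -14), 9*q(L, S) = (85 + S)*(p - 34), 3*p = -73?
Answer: -6466/9 ≈ -718.44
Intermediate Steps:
p = -73/3 (p = (⅓)*(-73) = -73/3 ≈ -24.333)
q(L, S) = -14875/27 - 175*S/27 (q(L, S) = ((85 + S)*(-73/3 - 34))/9 = ((85 + S)*(-175/3))/9 = (-14875/3 - 175*S/3)/9 = -14875/27 - 175*S/27)
C(A, X) = -9 + A
d = -30 (d = -6 + 2*(-9 - 3) = -6 + 2*(-12) = -6 - 24 = -30)
q(-59, 26) + o(63 - 32, d) = (-14875/27 - 175/27*26) + ((63 - 32) - 30) = (-14875/27 - 4550/27) + (31 - 30) = -6475/9 + 1 = -6466/9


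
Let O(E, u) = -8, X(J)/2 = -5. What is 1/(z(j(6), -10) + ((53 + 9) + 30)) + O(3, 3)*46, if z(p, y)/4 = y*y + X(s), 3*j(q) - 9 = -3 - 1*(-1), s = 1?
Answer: -166335/452 ≈ -368.00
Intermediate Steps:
X(J) = -10 (X(J) = 2*(-5) = -10)
j(q) = 7/3 (j(q) = 3 + (-3 - 1*(-1))/3 = 3 + (-3 + 1)/3 = 3 + (⅓)*(-2) = 3 - ⅔ = 7/3)
z(p, y) = -40 + 4*y² (z(p, y) = 4*(y*y - 10) = 4*(y² - 10) = 4*(-10 + y²) = -40 + 4*y²)
1/(z(j(6), -10) + ((53 + 9) + 30)) + O(3, 3)*46 = 1/((-40 + 4*(-10)²) + ((53 + 9) + 30)) - 8*46 = 1/((-40 + 4*100) + (62 + 30)) - 368 = 1/((-40 + 400) + 92) - 368 = 1/(360 + 92) - 368 = 1/452 - 368 = -166335/452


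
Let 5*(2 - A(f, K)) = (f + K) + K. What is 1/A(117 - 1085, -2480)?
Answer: 5/5938 ≈ 0.00084203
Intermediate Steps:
A(f, K) = 2 - 2*K/5 - f/5 (A(f, K) = 2 - ((f + K) + K)/5 = 2 - ((K + f) + K)/5 = 2 - (f + 2*K)/5 = 2 + (-2*K/5 - f/5) = 2 - 2*K/5 - f/5)
1/A(117 - 1085, -2480) = 1/(2 - 2/5*(-2480) - (117 - 1085)/5) = 1/(2 + 992 - 1/5*(-968)) = 1/(2 + 992 + 968/5) = 1/(5938/5) = 5/5938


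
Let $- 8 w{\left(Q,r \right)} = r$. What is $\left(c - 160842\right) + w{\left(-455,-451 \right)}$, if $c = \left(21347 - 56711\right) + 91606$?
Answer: $- \frac{836349}{8} \approx -1.0454 \cdot 10^{5}$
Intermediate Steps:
$w{\left(Q,r \right)} = - \frac{r}{8}$
$c = 56242$ ($c = -35364 + 91606 = 56242$)
$\left(c - 160842\right) + w{\left(-455,-451 \right)} = \left(56242 - 160842\right) - - \frac{451}{8} = -104600 + \frac{451}{8} = - \frac{836349}{8}$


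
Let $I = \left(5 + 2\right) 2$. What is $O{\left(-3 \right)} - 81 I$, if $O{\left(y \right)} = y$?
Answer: $-1137$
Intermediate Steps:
$I = 14$ ($I = 7 \cdot 2 = 14$)
$O{\left(-3 \right)} - 81 I = -3 - 1134 = -1137$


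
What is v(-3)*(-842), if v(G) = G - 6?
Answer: 7578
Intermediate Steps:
v(G) = -6 + G
v(-3)*(-842) = (-6 - 3)*(-842) = -9*(-842) = 7578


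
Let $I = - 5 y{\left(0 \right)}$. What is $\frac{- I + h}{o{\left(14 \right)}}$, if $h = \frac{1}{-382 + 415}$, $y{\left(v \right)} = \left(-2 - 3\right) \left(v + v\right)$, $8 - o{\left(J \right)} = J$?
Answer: $- \frac{1}{198} \approx -0.0050505$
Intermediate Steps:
$o{\left(J \right)} = 8 - J$
$y{\left(v \right)} = - 10 v$ ($y{\left(v \right)} = - 5 \cdot 2 v = - 10 v$)
$I = 0$ ($I = - 5 \left(\left(-10\right) 0\right) = \left(-5\right) 0 = 0$)
$h = \frac{1}{33} \approx 0.030303$
$\frac{- I + h}{o{\left(14 \right)}} = \frac{\left(-1\right) 0 + \frac{1}{33}}{8 - 14} = \frac{0 + \frac{1}{33}}{8 - 14} = \frac{1}{33 \left(-6\right)} = \frac{1}{33} \left(- \frac{1}{6}\right) = - \frac{1}{198}$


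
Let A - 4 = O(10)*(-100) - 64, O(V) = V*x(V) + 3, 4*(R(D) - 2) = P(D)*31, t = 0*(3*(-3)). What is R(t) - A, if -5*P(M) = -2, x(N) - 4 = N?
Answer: 143651/10 ≈ 14365.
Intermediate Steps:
x(N) = 4 + N
t = 0 (t = 0*(-9) = 0)
P(M) = ⅖ (P(M) = -⅕*(-2) = ⅖)
R(D) = 51/10 (R(D) = 2 + ((⅖)*31)/4 = 2 + (¼)*(62/5) = 2 + 31/10 = 51/10)
O(V) = 3 + V*(4 + V) (O(V) = V*(4 + V) + 3 = 3 + V*(4 + V))
A = -14360 (A = 4 + ((3 + 10*(4 + 10))*(-100) - 64) = 4 + ((3 + 10*14)*(-100) - 64) = 4 + ((3 + 140)*(-100) - 64) = 4 + (143*(-100) - 64) = 4 + (-14300 - 64) = 4 - 14364 = -14360)
R(t) - A = 51/10 - 1*(-14360) = 51/10 + 14360 = 143651/10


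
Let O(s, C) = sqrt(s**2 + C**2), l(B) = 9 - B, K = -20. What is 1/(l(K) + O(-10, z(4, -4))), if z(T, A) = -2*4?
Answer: 29/677 - 2*sqrt(41)/677 ≈ 0.023920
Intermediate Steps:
z(T, A) = -8
O(s, C) = sqrt(C**2 + s**2)
1/(l(K) + O(-10, z(4, -4))) = 1/((9 - 1*(-20)) + sqrt((-8)**2 + (-10)**2)) = 1/((9 + 20) + sqrt(64 + 100)) = 1/(29 + sqrt(164)) = 1/(29 + 2*sqrt(41))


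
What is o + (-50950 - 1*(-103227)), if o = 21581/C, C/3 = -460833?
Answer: 72272878642/1382499 ≈ 52277.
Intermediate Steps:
C = -1382499 (C = 3*(-460833) = -1382499)
o = -21581/1382499 (o = 21581/(-1382499) = 21581*(-1/1382499) = -21581/1382499 ≈ -0.015610)
o + (-50950 - 1*(-103227)) = -21581/1382499 + (-50950 - 1*(-103227)) = -21581/1382499 + (-50950 + 103227) = -21581/1382499 + 52277 = 72272878642/1382499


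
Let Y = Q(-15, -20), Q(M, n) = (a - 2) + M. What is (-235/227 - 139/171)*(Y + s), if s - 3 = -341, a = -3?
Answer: 25682204/38817 ≈ 661.62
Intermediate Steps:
s = -338 (s = 3 - 341 = -338)
Q(M, n) = -5 + M (Q(M, n) = (-3 - 2) + M = -5 + M)
Y = -20 (Y = -5 - 15 = -20)
(-235/227 - 139/171)*(Y + s) = (-235/227 - 139/171)*(-20 - 338) = (-235*1/227 - 139*1/171)*(-358) = (-235/227 - 139/171)*(-358) = -71738/38817*(-358) = 25682204/38817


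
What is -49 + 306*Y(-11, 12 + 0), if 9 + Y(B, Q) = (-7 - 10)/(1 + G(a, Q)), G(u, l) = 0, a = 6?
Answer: -8005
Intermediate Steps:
Y(B, Q) = -26 (Y(B, Q) = -9 + (-7 - 10)/(1 + 0) = -9 - 17/1 = -9 - 17*1 = -9 - 17 = -26)
-49 + 306*Y(-11, 12 + 0) = -49 + 306*(-26) = -49 - 7956 = -8005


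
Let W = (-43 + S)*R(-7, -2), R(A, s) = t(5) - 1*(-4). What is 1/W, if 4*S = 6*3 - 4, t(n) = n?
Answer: -2/711 ≈ -0.0028129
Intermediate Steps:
S = 7/2 (S = (6*3 - 4)/4 = (18 - 4)/4 = (1/4)*14 = 7/2 ≈ 3.5000)
R(A, s) = 9 (R(A, s) = 5 - 1*(-4) = 5 + 4 = 9)
W = -711/2 (W = (-43 + 7/2)*9 = -79/2*9 = -711/2 ≈ -355.50)
1/W = 1/(-711/2) = -2/711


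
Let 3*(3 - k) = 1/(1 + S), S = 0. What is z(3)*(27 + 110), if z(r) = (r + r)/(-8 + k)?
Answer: -1233/8 ≈ -154.13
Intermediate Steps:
k = 8/3 (k = 3 - 1/(3*(1 + 0)) = 3 - ⅓/1 = 3 - ⅓*1 = 3 - ⅓ = 8/3 ≈ 2.6667)
z(r) = -3*r/8 (z(r) = (r + r)/(-8 + 8/3) = (2*r)/(-16/3) = -3*r/8)
z(3)*(27 + 110) = (-3/8*3)*(27 + 110) = -9/8*137 = -1233/8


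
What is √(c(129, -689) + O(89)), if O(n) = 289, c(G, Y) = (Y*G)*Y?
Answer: √61239298 ≈ 7825.6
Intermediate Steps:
c(G, Y) = G*Y² (c(G, Y) = (G*Y)*Y = G*Y²)
√(c(129, -689) + O(89)) = √(129*(-689)² + 289) = √(129*474721 + 289) = √(61239009 + 289) = √61239298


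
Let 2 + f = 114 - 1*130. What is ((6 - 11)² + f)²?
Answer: 49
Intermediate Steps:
f = -18 (f = -2 + (114 - 1*130) = -2 + (114 - 130) = -2 - 16 = -18)
((6 - 11)² + f)² = ((6 - 11)² - 18)² = ((-5)² - 18)² = (25 - 18)² = 7² = 49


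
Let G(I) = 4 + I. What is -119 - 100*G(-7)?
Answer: 181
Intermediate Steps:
-119 - 100*G(-7) = -119 - 100*(4 - 7) = -119 - 100*(-3) = -119 + 300 = 181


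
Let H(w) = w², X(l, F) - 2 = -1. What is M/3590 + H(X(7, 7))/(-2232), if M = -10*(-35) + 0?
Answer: 77761/801288 ≈ 0.097045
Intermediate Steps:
X(l, F) = 1 (X(l, F) = 2 - 1 = 1)
M = 350 (M = 350 + 0 = 350)
M/3590 + H(X(7, 7))/(-2232) = 350/3590 + 1²/(-2232) = 350*(1/3590) + 1*(-1/2232) = 35/359 - 1/2232 = 77761/801288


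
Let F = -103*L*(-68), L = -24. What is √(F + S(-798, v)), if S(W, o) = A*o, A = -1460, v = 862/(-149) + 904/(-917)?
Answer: 2*I*√738390069496786/136633 ≈ 397.76*I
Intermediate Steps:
v = -925150/136633 (v = 862*(-1/149) + 904*(-1/917) = -862/149 - 904/917 = -925150/136633 ≈ -6.7711)
S(W, o) = -1460*o
F = -168096 (F = -103*(-24)*(-68) = 2472*(-68) = -168096)
√(F + S(-798, v)) = √(-168096 - 1460*(-925150/136633)) = √(-168096 + 1350719000/136633) = √(-21616741768/136633) = 2*I*√738390069496786/136633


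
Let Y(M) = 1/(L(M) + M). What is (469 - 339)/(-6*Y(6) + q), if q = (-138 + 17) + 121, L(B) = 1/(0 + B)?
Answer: -2405/18 ≈ -133.61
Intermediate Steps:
L(B) = 1/B
q = 0 (q = -121 + 121 = 0)
Y(M) = 1/(M + 1/M) (Y(M) = 1/(1/M + M) = 1/(M + 1/M))
(469 - 339)/(-6*Y(6) + q) = (469 - 339)/(-36/(1 + 6**2) + 0) = 130/(-36/(1 + 36) + 0) = 130/(-36/37 + 0) = 130/(-36/37) = 130*(-37/36) = -2405/18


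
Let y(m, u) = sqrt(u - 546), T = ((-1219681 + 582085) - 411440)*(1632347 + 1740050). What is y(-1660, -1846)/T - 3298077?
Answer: -3298077 - I*sqrt(598)/1768882929646 ≈ -3.2981e+6 - 1.3825e-11*I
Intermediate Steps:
T = -3537765859292 (T = (-637596 - 411440)*3372397 = -1049036*3372397 = -3537765859292)
y(m, u) = sqrt(-546 + u)
y(-1660, -1846)/T - 3298077 = sqrt(-546 - 1846)/(-3537765859292) - 3298077 = sqrt(-2392)*(-1/3537765859292) - 3298077 = (2*I*sqrt(598))*(-1/3537765859292) - 3298077 = -I*sqrt(598)/1768882929646 - 3298077 = -3298077 - I*sqrt(598)/1768882929646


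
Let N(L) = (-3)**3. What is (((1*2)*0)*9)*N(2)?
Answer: 0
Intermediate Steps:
N(L) = -27
(((1*2)*0)*9)*N(2) = (((1*2)*0)*9)*(-27) = ((2*0)*9)*(-27) = (0*9)*(-27) = 0*(-27) = 0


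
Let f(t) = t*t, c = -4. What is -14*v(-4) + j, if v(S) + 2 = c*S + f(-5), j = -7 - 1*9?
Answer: -562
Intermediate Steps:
f(t) = t²
j = -16 (j = -7 - 9 = -16)
v(S) = 23 - 4*S (v(S) = -2 + (-4*S + (-5)²) = -2 + (-4*S + 25) = -2 + (25 - 4*S) = 23 - 4*S)
-14*v(-4) + j = -14*(23 - 4*(-4)) - 16 = -14*(23 + 16) - 16 = -14*39 - 16 = -546 - 16 = -562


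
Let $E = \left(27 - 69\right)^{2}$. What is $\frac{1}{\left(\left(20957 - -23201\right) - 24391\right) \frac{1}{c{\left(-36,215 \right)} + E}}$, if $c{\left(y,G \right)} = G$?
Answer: $\frac{1979}{19767} \approx 0.10012$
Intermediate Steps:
$E = 1764$ ($E = \left(27 - 69\right)^{2} = \left(-42\right)^{2} = 1764$)
$\frac{1}{\left(\left(20957 - -23201\right) - 24391\right) \frac{1}{c{\left(-36,215 \right)} + E}} = \frac{1}{\left(\left(20957 - -23201\right) - 24391\right) \frac{1}{215 + 1764}} = \frac{1}{\left(\left(20957 + 23201\right) - 24391\right) \frac{1}{1979}} = \frac{1}{\left(44158 - 24391\right) \frac{1}{1979}} = \frac{1}{19767 \cdot \frac{1}{1979}} = \frac{1}{\frac{19767}{1979}} = \frac{1979}{19767}$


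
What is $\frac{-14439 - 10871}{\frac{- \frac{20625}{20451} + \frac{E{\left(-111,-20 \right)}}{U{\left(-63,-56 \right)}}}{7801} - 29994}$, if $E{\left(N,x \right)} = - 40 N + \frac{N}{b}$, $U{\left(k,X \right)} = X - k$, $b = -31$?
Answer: $\frac{146037858303295}{173063913756187} \approx 0.84384$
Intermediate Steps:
$E{\left(N,x \right)} = - \frac{1241 N}{31}$ ($E{\left(N,x \right)} = - 40 N + \frac{N}{-31} = - 40 N + N \left(- \frac{1}{31}\right) = - 40 N - \frac{N}{31} = - \frac{1241 N}{31}$)
$\frac{-14439 - 10871}{\frac{- \frac{20625}{20451} + \frac{E{\left(-111,-20 \right)}}{U{\left(-63,-56 \right)}}}{7801} - 29994} = \frac{-14439 - 10871}{\frac{- \frac{20625}{20451} + \frac{\left(- \frac{1241}{31}\right) \left(-111\right)}{-56 - -63}}{7801} - 29994} = - \frac{25310}{\left(\left(-20625\right) \frac{1}{20451} + \frac{137751}{31 \left(-56 + 63\right)}\right) \frac{1}{7801} - 29994} = - \frac{25310}{\left(- \frac{6875}{6817} + \frac{137751}{31 \cdot 7}\right) \frac{1}{7801} - 29994} = - \frac{25310}{\left(- \frac{6875}{6817} + \frac{137751}{31} \cdot \frac{1}{7}\right) \frac{1}{7801} - 29994} = - \frac{25310}{\left(- \frac{6875}{6817} + \frac{137751}{217}\right) \frac{1}{7801} - 29994} = - \frac{25310}{\frac{937556692}{1479289} \cdot \frac{1}{7801} - 29994} = - \frac{25310}{\frac{937556692}{11539933489} - 29994} = - \frac{25310}{- \frac{346127827512374}{11539933489}} = \left(-25310\right) \left(- \frac{11539933489}{346127827512374}\right) = \frac{146037858303295}{173063913756187}$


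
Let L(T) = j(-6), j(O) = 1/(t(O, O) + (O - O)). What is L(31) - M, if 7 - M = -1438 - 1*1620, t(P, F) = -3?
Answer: -9196/3 ≈ -3065.3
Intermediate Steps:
j(O) = -⅓ (j(O) = 1/(-3 + (O - O)) = 1/(-3 + 0) = 1/(-3) = -⅓)
L(T) = -⅓
M = 3065 (M = 7 - (-1438 - 1*1620) = 7 - (-1438 - 1620) = 7 - 1*(-3058) = 7 + 3058 = 3065)
L(31) - M = -⅓ - 1*3065 = -⅓ - 3065 = -9196/3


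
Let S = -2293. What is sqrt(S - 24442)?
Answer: I*sqrt(26735) ≈ 163.51*I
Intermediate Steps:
sqrt(S - 24442) = sqrt(-2293 - 24442) = sqrt(-26735) = I*sqrt(26735)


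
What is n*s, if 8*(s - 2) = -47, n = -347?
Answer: 10757/8 ≈ 1344.6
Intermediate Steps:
s = -31/8 (s = 2 + (1/8)*(-47) = 2 - 47/8 = -31/8 ≈ -3.8750)
n*s = -347*(-31/8) = 10757/8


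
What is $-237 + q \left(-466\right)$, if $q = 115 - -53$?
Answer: $-78525$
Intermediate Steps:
$q = 168$ ($q = 115 + 53 = 168$)
$-237 + q \left(-466\right) = -237 + 168 \left(-466\right) = -237 - 78288 = -78525$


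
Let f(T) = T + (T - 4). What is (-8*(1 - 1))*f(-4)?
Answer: 0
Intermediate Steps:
f(T) = -4 + 2*T (f(T) = T + (-4 + T) = -4 + 2*T)
(-8*(1 - 1))*f(-4) = (-8*(1 - 1))*(-4 + 2*(-4)) = (-8*0)*(-4 - 8) = 0*(-12) = 0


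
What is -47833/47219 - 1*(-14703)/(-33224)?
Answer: -2283464549/1568804056 ≈ -1.4555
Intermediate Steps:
-47833/47219 - 1*(-14703)/(-33224) = -47833*1/47219 + 14703*(-1/33224) = -47833/47219 - 14703/33224 = -2283464549/1568804056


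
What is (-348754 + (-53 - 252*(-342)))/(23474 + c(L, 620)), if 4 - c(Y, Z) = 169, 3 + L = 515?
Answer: -262623/23309 ≈ -11.267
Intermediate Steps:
L = 512 (L = -3 + 515 = 512)
c(Y, Z) = -165 (c(Y, Z) = 4 - 1*169 = 4 - 169 = -165)
(-348754 + (-53 - 252*(-342)))/(23474 + c(L, 620)) = (-348754 + (-53 - 252*(-342)))/(23474 - 165) = (-348754 + (-53 + 86184))/23309 = (-348754 + 86131)*(1/23309) = -262623*1/23309 = -262623/23309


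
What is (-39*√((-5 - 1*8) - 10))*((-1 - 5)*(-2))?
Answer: -468*I*√23 ≈ -2244.4*I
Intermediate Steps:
(-39*√((-5 - 1*8) - 10))*((-1 - 5)*(-2)) = (-39*√((-5 - 8) - 10))*(-6*(-2)) = -39*√(-13 - 10)*12 = -39*I*√23*12 = -468*I*√23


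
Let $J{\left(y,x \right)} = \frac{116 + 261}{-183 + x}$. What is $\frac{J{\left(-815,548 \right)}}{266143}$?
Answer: $\frac{377}{97142195} \approx 3.8809 \cdot 10^{-6}$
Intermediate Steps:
$J{\left(y,x \right)} = \frac{377}{-183 + x}$
$\frac{J{\left(-815,548 \right)}}{266143} = \frac{377 \frac{1}{-183 + 548}}{266143} = \frac{377}{365} \cdot \frac{1}{266143} = \frac{377}{97142195}$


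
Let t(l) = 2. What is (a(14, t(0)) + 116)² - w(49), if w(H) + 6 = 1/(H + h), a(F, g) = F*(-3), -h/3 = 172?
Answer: 2560095/467 ≈ 5482.0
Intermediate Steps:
h = -516 (h = -3*172 = -516)
a(F, g) = -3*F
w(H) = -6 + 1/(-516 + H) (w(H) = -6 + 1/(H - 516) = -6 + 1/(-516 + H))
(a(14, t(0)) + 116)² - w(49) = (-3*14 + 116)² - (3097 - 6*49)/(-516 + 49) = (-42 + 116)² - (3097 - 294)/(-467) = 74² - (-1)*2803/467 = 5476 - 1*(-2803/467) = 5476 + 2803/467 = 2560095/467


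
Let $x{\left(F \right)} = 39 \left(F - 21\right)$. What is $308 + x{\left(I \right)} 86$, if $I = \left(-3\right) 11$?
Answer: $-180808$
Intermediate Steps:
$I = -33$
$x{\left(F \right)} = -819 + 39 F$ ($x{\left(F \right)} = 39 \left(-21 + F\right) = -819 + 39 F$)
$308 + x{\left(I \right)} 86 = 308 + \left(-819 + 39 \left(-33\right)\right) 86 = 308 + \left(-819 - 1287\right) 86 = 308 - 181116 = -180808$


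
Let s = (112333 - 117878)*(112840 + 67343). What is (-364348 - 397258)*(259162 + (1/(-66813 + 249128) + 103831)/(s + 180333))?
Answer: -5991144587303128034441694/30353454250105 ≈ -1.9738e+11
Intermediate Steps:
s = -999114735 (s = -5545*180183 = -999114735)
(-364348 - 397258)*(259162 + (1/(-66813 + 249128) + 103831)/(s + 180333)) = (-364348 - 397258)*(259162 + (1/(-66813 + 249128) + 103831)/(-999114735 + 180333)) = -761606*(259162 + (1/182315 + 103831)/(-998934402)) = -761606*(259162 + (1/182315 + 103831)*(-1/998934402)) = -761606*(259162 + (18929948766/182315)*(-1/998934402)) = -761606*(259162 - 3154991461/30353454250105) = -761606*7866461907210720549/30353454250105 = -5991144587303128034441694/30353454250105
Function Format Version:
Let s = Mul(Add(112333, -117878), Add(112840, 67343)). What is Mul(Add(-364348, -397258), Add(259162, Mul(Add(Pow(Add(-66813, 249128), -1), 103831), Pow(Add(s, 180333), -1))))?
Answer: Rational(-5991144587303128034441694, 30353454250105) ≈ -1.9738e+11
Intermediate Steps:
s = -999114735 (s = Mul(-5545, 180183) = -999114735)
Mul(Add(-364348, -397258), Add(259162, Mul(Add(Pow(Add(-66813, 249128), -1), 103831), Pow(Add(s, 180333), -1)))) = Mul(Add(-364348, -397258), Add(259162, Mul(Add(Pow(Add(-66813, 249128), -1), 103831), Pow(Add(-999114735, 180333), -1)))) = Mul(-761606, Add(259162, Mul(Add(Pow(182315, -1), 103831), Pow(-998934402, -1)))) = Mul(-761606, Add(259162, Mul(Add(Rational(1, 182315), 103831), Rational(-1, 998934402)))) = Mul(-761606, Add(259162, Mul(Rational(18929948766, 182315), Rational(-1, 998934402)))) = Mul(-761606, Add(259162, Rational(-3154991461, 30353454250105))) = Mul(-761606, Rational(7866461907210720549, 30353454250105)) = Rational(-5991144587303128034441694, 30353454250105)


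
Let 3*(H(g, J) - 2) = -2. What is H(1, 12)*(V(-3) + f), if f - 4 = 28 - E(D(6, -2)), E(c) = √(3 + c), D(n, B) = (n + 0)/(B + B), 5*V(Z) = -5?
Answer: 124/3 - 2*√6/3 ≈ 39.700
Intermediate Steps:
V(Z) = -1 (V(Z) = (⅕)*(-5) = -1)
H(g, J) = 4/3 (H(g, J) = 2 + (⅓)*(-2) = 2 - ⅔ = 4/3)
D(n, B) = n/(2*B) (D(n, B) = n/((2*B)) = n*(1/(2*B)) = n/(2*B))
f = 32 - √6/2 (f = 4 + (28 - √(3 + (½)*6/(-2))) = 4 + (28 - √(3 + (½)*6*(-½))) = 4 + (28 - √(3 - 3/2)) = 4 + (28 - √(3/2)) = 4 + (28 - √6/2) = 32 - √6/2 ≈ 30.775)
H(1, 12)*(V(-3) + f) = 4*(-1 + (32 - √6/2))/3 = 4*(31 - √6/2)/3 = 124/3 - 2*√6/3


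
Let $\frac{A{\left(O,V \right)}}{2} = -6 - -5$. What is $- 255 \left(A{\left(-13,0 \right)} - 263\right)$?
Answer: $67575$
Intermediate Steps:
$A{\left(O,V \right)} = -2$ ($A{\left(O,V \right)} = 2 \left(-6 - -5\right) = 2 \left(-6 + 5\right) = 2 \left(-1\right) = -2$)
$- 255 \left(A{\left(-13,0 \right)} - 263\right) = - 255 \left(-2 - 263\right) = \left(-255\right) \left(-265\right) = 67575$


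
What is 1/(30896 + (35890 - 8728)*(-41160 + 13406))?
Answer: -1/753823252 ≈ -1.3266e-9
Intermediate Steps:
1/(30896 + (35890 - 8728)*(-41160 + 13406)) = 1/(30896 + 27162*(-27754)) = 1/(30896 - 753854148) = 1/(-753823252) = -1/753823252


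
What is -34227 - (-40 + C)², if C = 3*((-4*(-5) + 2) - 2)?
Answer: -34627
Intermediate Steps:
C = 60 (C = 3*((20 + 2) - 2) = 3*(22 - 2) = 3*20 = 60)
-34227 - (-40 + C)² = -34227 - (-40 + 60)² = -34227 - 1*20² = -34227 - 1*400 = -34227 - 400 = -34627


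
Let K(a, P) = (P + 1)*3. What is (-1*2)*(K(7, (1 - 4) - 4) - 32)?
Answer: 100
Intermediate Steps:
K(a, P) = 3 + 3*P (K(a, P) = (1 + P)*3 = 3 + 3*P)
(-1*2)*(K(7, (1 - 4) - 4) - 32) = (-1*2)*((3 + 3*((1 - 4) - 4)) - 32) = -2*((3 + 3*(-3 - 4)) - 32) = -2*((3 + 3*(-7)) - 32) = -2*((3 - 21) - 32) = -2*(-18 - 32) = -2*(-50) = 100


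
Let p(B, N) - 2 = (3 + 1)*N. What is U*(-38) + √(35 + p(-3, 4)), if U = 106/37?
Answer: -4028/37 + √53 ≈ -101.58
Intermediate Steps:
U = 106/37 (U = 106*(1/37) = 106/37 ≈ 2.8649)
p(B, N) = 2 + 4*N (p(B, N) = 2 + (3 + 1)*N = 2 + 4*N)
U*(-38) + √(35 + p(-3, 4)) = (106/37)*(-38) + √(35 + (2 + 4*4)) = -4028/37 + √(35 + (2 + 16)) = -4028/37 + √(35 + 18) = -4028/37 + √53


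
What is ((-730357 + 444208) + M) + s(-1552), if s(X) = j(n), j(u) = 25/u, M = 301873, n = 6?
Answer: 94369/6 ≈ 15728.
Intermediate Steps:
s(X) = 25/6
((-730357 + 444208) + M) + s(-1552) = ((-730357 + 444208) + 301873) + 25/6 = (-286149 + 301873) + 25/6 = 15724 + 25/6 = 94369/6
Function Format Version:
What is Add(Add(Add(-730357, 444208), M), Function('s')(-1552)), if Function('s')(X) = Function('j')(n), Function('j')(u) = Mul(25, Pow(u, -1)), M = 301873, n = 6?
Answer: Rational(94369, 6) ≈ 15728.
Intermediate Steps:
Function('s')(X) = Rational(25, 6) (Function('s')(X) = Mul(25, Pow(6, -1)) = Mul(25, Rational(1, 6)) = Rational(25, 6))
Add(Add(Add(-730357, 444208), M), Function('s')(-1552)) = Add(Add(Add(-730357, 444208), 301873), Rational(25, 6)) = Add(Add(-286149, 301873), Rational(25, 6)) = Add(15724, Rational(25, 6)) = Rational(94369, 6)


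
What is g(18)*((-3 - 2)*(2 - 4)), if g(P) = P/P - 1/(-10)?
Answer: 11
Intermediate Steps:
g(P) = 11/10 (g(P) = 1 - 1*(-1/10) = 1 + 1/10 = 11/10)
g(18)*((-3 - 2)*(2 - 4)) = 11*((-3 - 2)*(2 - 4))/10 = 11*(-5*(-2))/10 = (11/10)*10 = 11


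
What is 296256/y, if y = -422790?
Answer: -49376/70465 ≈ -0.70072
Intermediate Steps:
296256/y = 296256/(-422790) = 296256*(-1/422790) = -49376/70465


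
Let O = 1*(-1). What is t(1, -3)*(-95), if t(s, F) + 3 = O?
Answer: 380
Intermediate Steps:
O = -1
t(s, F) = -4 (t(s, F) = -3 - 1 = -4)
t(1, -3)*(-95) = -4*(-95) = 380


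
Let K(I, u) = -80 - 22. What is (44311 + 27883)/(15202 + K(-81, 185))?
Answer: 36097/7550 ≈ 4.7811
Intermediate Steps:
K(I, u) = -102
(44311 + 27883)/(15202 + K(-81, 185)) = (44311 + 27883)/(15202 - 102) = 72194/15100 = 72194*(1/15100) = 36097/7550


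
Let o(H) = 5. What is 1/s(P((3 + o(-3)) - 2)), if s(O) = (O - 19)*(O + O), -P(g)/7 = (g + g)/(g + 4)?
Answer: 25/11508 ≈ 0.0021724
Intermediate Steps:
P(g) = -14*g/(4 + g) (P(g) = -7*(g + g)/(g + 4) = -7*2*g/(4 + g) = -14*g/(4 + g))
s(O) = 2*O*(-19 + O) (s(O) = (-19 + O)*(2*O) = 2*O*(-19 + O))
1/s(P((3 + o(-3)) - 2)) = 1/(2*(-14*((3 + 5) - 2)/(4 + ((3 + 5) - 2)))*(-19 - 14*((3 + 5) - 2)/(4 + ((3 + 5) - 2)))) = 1/(2*(-14*(8 - 2)/(4 + (8 - 2)))*(-19 - 14*(8 - 2)/(4 + (8 - 2)))) = 1/(2*(-14*6/(4 + 6))*(-19 - 14*6/(4 + 6))) = 1/(2*(-14*6/10)*(-19 - 14*6/10)) = 1/(2*(-14*6*1/10)*(-19 - 14*6*1/10)) = 1/(2*(-42/5)*(-19 - 42/5)) = 1/(2*(-42/5)*(-137/5)) = 1/(11508/25) = 25/11508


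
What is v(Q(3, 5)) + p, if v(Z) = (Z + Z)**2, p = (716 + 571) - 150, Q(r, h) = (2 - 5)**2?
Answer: 1461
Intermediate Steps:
Q(r, h) = 9 (Q(r, h) = (-3)**2 = 9)
p = 1137 (p = 1287 - 150 = 1137)
v(Z) = 4*Z**2 (v(Z) = (2*Z)**2 = 4*Z**2)
v(Q(3, 5)) + p = 4*9**2 + 1137 = 4*81 + 1137 = 324 + 1137 = 1461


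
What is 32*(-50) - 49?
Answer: -1649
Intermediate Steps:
32*(-50) - 49 = -1600 - 49 = -1649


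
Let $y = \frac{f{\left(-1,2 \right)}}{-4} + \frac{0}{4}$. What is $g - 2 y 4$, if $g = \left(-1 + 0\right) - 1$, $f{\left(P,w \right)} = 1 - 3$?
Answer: $8$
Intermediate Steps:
$f{\left(P,w \right)} = -2$
$y = \frac{1}{2}$ ($y = - \frac{2}{-4} + \frac{0}{4} = \left(-2\right) \left(- \frac{1}{4}\right) + 0 \cdot \frac{1}{4} = \frac{1}{2} + 0 = \frac{1}{2} \approx 0.5$)
$g = -2$ ($g = -1 - 1 = -2$)
$g - 2 y 4 = - 2 \left(-2\right) \frac{1}{2} \cdot 4 = - 2 \left(\left(-1\right) 4\right) = \left(-2\right) \left(-4\right) = 8$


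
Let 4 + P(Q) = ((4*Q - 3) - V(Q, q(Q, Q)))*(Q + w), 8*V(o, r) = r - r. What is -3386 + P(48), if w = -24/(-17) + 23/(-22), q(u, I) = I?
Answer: 2150961/374 ≈ 5751.2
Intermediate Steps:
V(o, r) = 0 (V(o, r) = (r - r)/8 = (⅛)*0 = 0)
w = 137/374 (w = -24*(-1/17) + 23*(-1/22) = 24/17 - 23/22 = 137/374 ≈ 0.36631)
P(Q) = -4 + (-3 + 4*Q)*(137/374 + Q) (P(Q) = -4 + ((4*Q - 3) - 1*0)*(Q + 137/374) = -4 + ((-3 + 4*Q) + 0)*(137/374 + Q) = -4 + (-3 + 4*Q)*(137/374 + Q))
-3386 + P(48) = -3386 + (-1907/374 + 4*48² - 287/187*48) = -3386 + (-1907/374 + 4*2304 - 13776/187) = -3386 + (-1907/374 + 9216 - 13776/187) = -3386 + 3417325/374 = 2150961/374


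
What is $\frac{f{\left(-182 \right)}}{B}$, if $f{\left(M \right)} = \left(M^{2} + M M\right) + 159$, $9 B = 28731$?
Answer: $\frac{199221}{9577} \approx 20.802$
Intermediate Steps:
$B = \frac{9577}{3}$ ($B = \frac{1}{9} \cdot 28731 = \frac{9577}{3} \approx 3192.3$)
$f{\left(M \right)} = 159 + 2 M^{2}$ ($f{\left(M \right)} = \left(M^{2} + M^{2}\right) + 159 = 2 M^{2} + 159 = 159 + 2 M^{2}$)
$\frac{f{\left(-182 \right)}}{B} = \frac{159 + 2 \left(-182\right)^{2}}{\frac{9577}{3}} = \left(159 + 2 \cdot 33124\right) \frac{3}{9577} = \left(159 + 66248\right) \frac{3}{9577} = 66407 \cdot \frac{3}{9577} = \frac{199221}{9577}$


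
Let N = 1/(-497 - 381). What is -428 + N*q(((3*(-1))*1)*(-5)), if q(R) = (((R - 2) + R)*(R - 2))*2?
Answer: -188256/439 ≈ -428.83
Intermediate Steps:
q(R) = 2*(-2 + R)*(-2 + 2*R) (q(R) = (((-2 + R) + R)*(-2 + R))*2 = ((-2 + 2*R)*(-2 + R))*2 = ((-2 + R)*(-2 + 2*R))*2 = 2*(-2 + R)*(-2 + 2*R))
N = -1/878 (N = 1/(-878) = -1/878 ≈ -0.0011390)
-428 + N*q(((3*(-1))*1)*(-5)) = -428 - (8 - 12*(3*(-1))*1*(-5) + 4*(((3*(-1))*1)*(-5))**2)/878 = -428 - (8 - 12*(-3*1)*(-5) + 4*(-3*1*(-5))**2)/878 = -428 - (8 - (-36)*(-5) + 4*(-3*(-5))**2)/878 = -428 - (8 - 12*15 + 4*15**2)/878 = -428 - (8 - 180 + 4*225)/878 = -428 - (8 - 180 + 900)/878 = -428 - 1/878*728 = -428 - 364/439 = -188256/439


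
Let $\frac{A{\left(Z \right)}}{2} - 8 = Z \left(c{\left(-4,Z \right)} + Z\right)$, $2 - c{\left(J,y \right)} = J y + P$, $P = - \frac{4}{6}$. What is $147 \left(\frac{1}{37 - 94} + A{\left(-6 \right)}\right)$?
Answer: $\frac{960743}{19} \approx 50565.0$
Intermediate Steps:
$P = - \frac{2}{3}$ ($P = \left(-4\right) \frac{1}{6} = - \frac{2}{3} \approx -0.66667$)
$c{\left(J,y \right)} = \frac{8}{3} - J y$ ($c{\left(J,y \right)} = 2 - \left(J y - \frac{2}{3}\right) = 2 - \left(- \frac{2}{3} + J y\right) = \frac{8}{3} - J y$)
$A{\left(Z \right)} = 16 + 2 Z \left(\frac{8}{3} + 5 Z\right)$ ($A{\left(Z \right)} = 16 + 2 Z \left(\left(\frac{8}{3} - - 4 Z\right) + Z\right) = 16 + 2 Z \left(\left(\frac{8}{3} + 4 Z\right) + Z\right) = 16 + 2 Z \left(\frac{8}{3} + 5 Z\right)$)
$147 \left(\frac{1}{37 - 94} + A{\left(-6 \right)}\right) = 147 \left(\frac{1}{37 - 94} + \left(16 + 10 \left(-6\right)^{2} + \frac{16}{3} \left(-6\right)\right)\right) = 147 \left(\frac{1}{-57} + \left(16 + 10 \cdot 36 - 32\right)\right) = 147 \left(- \frac{1}{57} + \left(16 + 360 - 32\right)\right) = 147 \left(- \frac{1}{57} + 344\right) = 147 \cdot \frac{19607}{57} = \frac{960743}{19}$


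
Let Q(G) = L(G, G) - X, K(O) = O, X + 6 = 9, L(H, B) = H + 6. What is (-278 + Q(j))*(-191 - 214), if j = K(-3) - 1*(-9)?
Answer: 108945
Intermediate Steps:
L(H, B) = 6 + H
X = 3 (X = -6 + 9 = 3)
j = 6 (j = -3 - 1*(-9) = -3 + 9 = 6)
Q(G) = 3 + G (Q(G) = (6 + G) - 1*3 = (6 + G) - 3 = 3 + G)
(-278 + Q(j))*(-191 - 214) = (-278 + (3 + 6))*(-191 - 214) = (-278 + 9)*(-405) = -269*(-405) = 108945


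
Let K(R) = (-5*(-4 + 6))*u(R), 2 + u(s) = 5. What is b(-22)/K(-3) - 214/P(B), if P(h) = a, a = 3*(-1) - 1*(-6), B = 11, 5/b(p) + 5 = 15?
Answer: -1427/20 ≈ -71.350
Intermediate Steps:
b(p) = ½ (b(p) = 5/(-5 + 15) = 5/10 = 5*(⅒) = ½)
u(s) = 3 (u(s) = -2 + 5 = 3)
K(R) = -30 (K(R) = -5*(-4 + 6)*3 = -5*2*3 = -10*3 = -30)
a = 3 (a = -3 + 6 = 3)
P(h) = 3
b(-22)/K(-3) - 214/P(B) = (½)/(-30) - 214/3 = (½)*(-1/30) - 214*⅓ = -1/60 - 214/3 = -1427/20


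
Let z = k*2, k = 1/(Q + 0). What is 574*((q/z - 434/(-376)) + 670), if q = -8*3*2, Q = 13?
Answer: 19378527/94 ≈ 2.0615e+5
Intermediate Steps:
q = -48 (q = -24*2 = -48)
k = 1/13 (k = 1/(13 + 0) = 1/13 ≈ 0.076923)
z = 2/13 (z = (1/13)*2 = 2/13 ≈ 0.15385)
574*((q/z - 434/(-376)) + 670) = 574*((-48/2/13 - 434/(-376)) + 670) = 574*((-48*13/2 - 434*(-1/376)) + 670) = 574*((-312 + 217/188) + 670) = 574*(-58439/188 + 670) = 574*(67521/188) = 19378527/94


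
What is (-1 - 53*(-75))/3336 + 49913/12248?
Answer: 26897915/5107416 ≈ 5.2664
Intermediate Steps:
(-1 - 53*(-75))/3336 + 49913/12248 = (-1 + 3975)*(1/3336) + 49913*(1/12248) = 3974*(1/3336) + 49913/12248 = 1987/1668 + 49913/12248 = 26897915/5107416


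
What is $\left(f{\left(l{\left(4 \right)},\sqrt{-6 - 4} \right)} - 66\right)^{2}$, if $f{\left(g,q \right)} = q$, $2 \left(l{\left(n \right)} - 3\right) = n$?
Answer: $\left(66 - i \sqrt{10}\right)^{2} \approx 4346.0 - 417.42 i$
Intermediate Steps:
$l{\left(n \right)} = 3 + \frac{n}{2}$
$\left(f{\left(l{\left(4 \right)},\sqrt{-6 - 4} \right)} - 66\right)^{2} = \left(\sqrt{-6 - 4} - 66\right)^{2} = \left(\sqrt{-10} - 66\right)^{2} = \left(i \sqrt{10} - 66\right)^{2} = \left(-66 + i \sqrt{10}\right)^{2}$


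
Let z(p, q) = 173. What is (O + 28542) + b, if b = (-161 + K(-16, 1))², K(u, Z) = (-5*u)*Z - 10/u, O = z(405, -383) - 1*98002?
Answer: -4020919/64 ≈ -62827.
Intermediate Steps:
O = -97829 (O = 173 - 1*98002 = 173 - 98002 = -97829)
K(u, Z) = -10/u - 5*Z*u (K(u, Z) = -5*Z*u - 10/u = -10/u - 5*Z*u)
b = 413449/64 (b = (-161 + (-10/(-16) - 5*1*(-16)))² = (-161 + (-10*(-1/16) + 80))² = (-161 + (5/8 + 80))² = (-161 + 645/8)² = (-643/8)² = 413449/64 ≈ 6460.1)
(O + 28542) + b = (-97829 + 28542) + 413449/64 = -69287 + 413449/64 = -4020919/64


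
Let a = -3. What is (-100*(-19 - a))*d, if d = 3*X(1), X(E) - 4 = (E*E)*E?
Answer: 24000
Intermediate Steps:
X(E) = 4 + E**3 (X(E) = 4 + (E*E)*E = 4 + E**2*E = 4 + E**3)
d = 15 (d = 3*(4 + 1**3) = 3*(4 + 1) = 3*5 = 15)
(-100*(-19 - a))*d = -100*(-19 - 1*(-3))*15 = -100*(-19 + 3)*15 = -100*(-16)*15 = 1600*15 = 24000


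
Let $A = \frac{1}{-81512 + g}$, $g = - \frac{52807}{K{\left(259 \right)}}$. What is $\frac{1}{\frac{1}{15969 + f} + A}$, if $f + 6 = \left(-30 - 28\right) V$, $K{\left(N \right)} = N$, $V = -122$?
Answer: $\frac{487606957185}{15197314} \approx 32085.0$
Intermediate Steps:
$f = 7070$ ($f = -6 + \left(-30 - 28\right) \left(-122\right) = -6 - -7076 = -6 + 7076 = 7070$)
$g = - \frac{52807}{259} \approx -203.89$
$A = - \frac{259}{21164415}$ ($A = \frac{1}{-81512 - \frac{52807}{259}} = \frac{1}{- \frac{21164415}{259}} = - \frac{259}{21164415} \approx -1.2238 \cdot 10^{-5}$)
$\frac{1}{\frac{1}{15969 + f} + A} = \frac{1}{\frac{1}{15969 + 7070} - \frac{259}{21164415}} = \frac{1}{\frac{1}{23039} - \frac{259}{21164415}} = \frac{1}{\frac{15197314}{487606957185}} = \frac{487606957185}{15197314}$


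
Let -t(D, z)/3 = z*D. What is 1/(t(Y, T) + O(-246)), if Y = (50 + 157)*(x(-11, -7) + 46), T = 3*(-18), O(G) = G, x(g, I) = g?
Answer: 1/1173444 ≈ 8.5219e-7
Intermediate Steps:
T = -54
Y = 7245 (Y = (50 + 157)*(-11 + 46) = 207*35 = 7245)
t(D, z) = -3*D*z (t(D, z) = -3*z*D = -3*D*z)
1/(t(Y, T) + O(-246)) = 1/(-3*7245*(-54) - 246) = 1/(1173690 - 246) = 1/1173444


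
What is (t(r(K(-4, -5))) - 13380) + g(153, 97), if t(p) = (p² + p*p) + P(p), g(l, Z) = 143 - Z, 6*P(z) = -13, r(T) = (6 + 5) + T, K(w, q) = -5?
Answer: -79585/6 ≈ -13264.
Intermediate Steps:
r(T) = 11 + T
P(z) = -13/6 (P(z) = (⅙)*(-13) = -13/6)
t(p) = -13/6 + 2*p² (t(p) = (p² + p*p) - 13/6 = (p² + p²) - 13/6 = 2*p² - 13/6 = -13/6 + 2*p²)
(t(r(K(-4, -5))) - 13380) + g(153, 97) = ((-13/6 + 2*(11 - 5)²) - 13380) + (143 - 1*97) = ((-13/6 + 2*6²) - 13380) + (143 - 97) = ((-13/6 + 2*36) - 13380) + 46 = ((-13/6 + 72) - 13380) + 46 = (419/6 - 13380) + 46 = -79861/6 + 46 = -79585/6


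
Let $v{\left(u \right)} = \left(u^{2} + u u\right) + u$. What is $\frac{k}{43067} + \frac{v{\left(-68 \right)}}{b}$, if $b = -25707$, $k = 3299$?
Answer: $- \frac{103515889}{369041123} \approx -0.2805$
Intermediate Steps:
$v{\left(u \right)} = u + 2 u^{2}$ ($v{\left(u \right)} = \left(u^{2} + u^{2}\right) + u = 2 u^{2} + u = u + 2 u^{2}$)
$\frac{k}{43067} + \frac{v{\left(-68 \right)}}{b} = \frac{3299}{43067} + \frac{\left(-68\right) \left(1 + 2 \left(-68\right)\right)}{-25707} = 3299 \cdot \frac{1}{43067} + - 68 \left(1 - 136\right) \left(- \frac{1}{25707}\right) = \frac{3299}{43067} + \left(-68\right) \left(-135\right) \left(- \frac{1}{25707}\right) = \frac{3299}{43067} + 9180 \left(- \frac{1}{25707}\right) = \frac{3299}{43067} - \frac{3060}{8569} = - \frac{103515889}{369041123}$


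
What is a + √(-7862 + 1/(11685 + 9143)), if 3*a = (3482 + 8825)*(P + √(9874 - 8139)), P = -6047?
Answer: -74420429/3 + 12307*√1735/3 + 3*I*√94738318905/10414 ≈ -2.4636e+7 + 88.668*I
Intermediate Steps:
a = -74420429/3 + 12307*√1735/3 (a = ((3482 + 8825)*(-6047 + √(9874 - 8139)))/3 = (12307*(-6047 + √1735))/3 = (-74420429 + 12307*√1735)/3 = -74420429/3 + 12307*√1735/3 ≈ -2.4636e+7)
a + √(-7862 + 1/(11685 + 9143)) = (-74420429/3 + 12307*√1735/3) + √(-7862 + 1/(11685 + 9143)) = (-74420429/3 + 12307*√1735/3) + √(-7862 + 1/20828) = (-74420429/3 + 12307*√1735/3) + √(-163749735/20828) = (-74420429/3 + 12307*√1735/3) + 3*I*√94738318905/10414 = -74420429/3 + 12307*√1735/3 + 3*I*√94738318905/10414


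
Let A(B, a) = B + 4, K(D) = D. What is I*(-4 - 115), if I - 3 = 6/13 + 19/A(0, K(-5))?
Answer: -50813/52 ≈ -977.17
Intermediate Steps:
A(B, a) = 4 + B
I = 427/52 (I = 3 + (6/13 + 19/(4 + 0)) = 3 + (6*(1/13) + 19/4) = 3 + (6/13 + 19*(¼)) = 3 + (6/13 + 19/4) = 3 + 271/52 = 427/52 ≈ 8.2115)
I*(-4 - 115) = 427*(-4 - 115)/52 = (427/52)*(-119) = -50813/52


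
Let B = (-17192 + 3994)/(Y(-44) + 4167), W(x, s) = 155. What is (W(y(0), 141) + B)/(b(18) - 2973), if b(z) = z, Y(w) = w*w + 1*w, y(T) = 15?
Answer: -308649/5968115 ≈ -0.051716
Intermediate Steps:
Y(w) = w + w**2 (Y(w) = w**2 + w = w + w**2)
B = -13198/6059 (B = (-17192 + 3994)/(-44*(1 - 44) + 4167) = -13198/(-44*(-43) + 4167) = -13198/(1892 + 4167) = -13198/6059 ≈ -2.1782)
(W(y(0), 141) + B)/(b(18) - 2973) = (155 - 13198/6059)/(18 - 2973) = (925947/6059)/(-2955) = (925947/6059)*(-1/2955) = -308649/5968115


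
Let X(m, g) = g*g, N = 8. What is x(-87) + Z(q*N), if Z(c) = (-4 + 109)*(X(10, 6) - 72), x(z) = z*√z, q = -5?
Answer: -3780 - 87*I*√87 ≈ -3780.0 - 811.48*I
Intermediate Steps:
X(m, g) = g²
x(z) = z^(3/2)
Z(c) = -3780 (Z(c) = (-4 + 109)*(6² - 72) = 105*(36 - 72) = 105*(-36) = -3780)
x(-87) + Z(q*N) = (-87)^(3/2) - 3780 = -87*I*√87 - 3780 = -3780 - 87*I*√87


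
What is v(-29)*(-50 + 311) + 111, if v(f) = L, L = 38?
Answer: 10029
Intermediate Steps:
v(f) = 38
v(-29)*(-50 + 311) + 111 = 38*(-50 + 311) + 111 = 38*261 + 111 = 9918 + 111 = 10029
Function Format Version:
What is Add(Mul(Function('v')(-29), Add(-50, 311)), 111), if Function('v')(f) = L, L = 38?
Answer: 10029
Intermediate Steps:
Function('v')(f) = 38
Add(Mul(Function('v')(-29), Add(-50, 311)), 111) = Add(Mul(38, Add(-50, 311)), 111) = Add(Mul(38, 261), 111) = Add(9918, 111) = 10029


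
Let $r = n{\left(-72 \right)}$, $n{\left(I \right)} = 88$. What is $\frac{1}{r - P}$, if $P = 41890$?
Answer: $- \frac{1}{41802} \approx -2.3922 \cdot 10^{-5}$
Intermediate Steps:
$r = 88$
$\frac{1}{r - P} = \frac{1}{88 - 41890} = \frac{1}{-41802} = - \frac{1}{41802}$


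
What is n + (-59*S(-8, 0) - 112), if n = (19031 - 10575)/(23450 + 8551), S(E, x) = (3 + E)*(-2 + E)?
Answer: -97978606/32001 ≈ -3061.7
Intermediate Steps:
S(E, x) = (-2 + E)*(3 + E)
n = 8456/32001 ≈ 0.26424
n + (-59*S(-8, 0) - 112) = 8456/32001 + (-59*(-6 - 8 + (-8)²) - 112) = 8456/32001 + (-59*(-6 - 8 + 64) - 112) = 8456/32001 + (-59*50 - 112) = 8456/32001 + (-2950 - 112) = 8456/32001 - 3062 = -97978606/32001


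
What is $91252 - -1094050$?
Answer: $1185302$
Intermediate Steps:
$91252 - -1094050 = 91252 + \left(-883376 + 1977426\right) = 91252 + 1094050 = 1185302$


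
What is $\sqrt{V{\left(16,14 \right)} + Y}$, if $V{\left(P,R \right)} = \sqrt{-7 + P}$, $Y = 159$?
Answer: $9 \sqrt{2} \approx 12.728$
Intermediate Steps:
$\sqrt{V{\left(16,14 \right)} + Y} = \sqrt{\sqrt{-7 + 16} + 159} = \sqrt{\sqrt{9} + 159} = \sqrt{3 + 159} = \sqrt{162} = 9 \sqrt{2}$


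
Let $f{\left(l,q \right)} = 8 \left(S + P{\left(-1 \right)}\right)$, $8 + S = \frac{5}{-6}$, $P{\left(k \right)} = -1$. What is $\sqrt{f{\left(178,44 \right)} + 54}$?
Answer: $\frac{i \sqrt{222}}{3} \approx 4.9666 i$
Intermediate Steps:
$S = - \frac{53}{6}$ ($S = -8 + \frac{5}{-6} = -8 + 5 \left(- \frac{1}{6}\right) = -8 - \frac{5}{6} = - \frac{53}{6} \approx -8.8333$)
$f{\left(l,q \right)} = - \frac{236}{3}$ ($f{\left(l,q \right)} = 8 \left(- \frac{53}{6} - 1\right) = 8 \left(- \frac{59}{6}\right) = - \frac{236}{3}$)
$\sqrt{f{\left(178,44 \right)} + 54} = \sqrt{- \frac{236}{3} + 54} = \sqrt{- \frac{74}{3}} = \frac{i \sqrt{222}}{3}$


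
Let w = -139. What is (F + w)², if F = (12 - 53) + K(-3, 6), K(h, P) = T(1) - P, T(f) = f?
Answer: 34225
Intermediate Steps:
K(h, P) = 1 - P
F = -46 (F = (12 - 53) + (1 - 1*6) = -41 + (1 - 6) = -41 - 5 = -46)
(F + w)² = (-46 - 139)² = (-185)² = 34225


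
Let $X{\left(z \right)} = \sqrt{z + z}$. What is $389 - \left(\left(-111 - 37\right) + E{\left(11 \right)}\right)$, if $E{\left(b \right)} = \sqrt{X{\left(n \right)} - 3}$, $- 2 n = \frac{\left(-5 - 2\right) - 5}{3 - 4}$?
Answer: $537 - \sqrt{-3 + 2 i \sqrt{3}} \approx 536.11 - 1.9471 i$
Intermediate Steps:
$n = -6$ ($n = - \frac{\left(\left(-5 - 2\right) - 5\right) \frac{1}{3 - 4}}{2} = - \frac{\left(-7 - 5\right) \frac{1}{-1}}{2} = - \frac{\left(-12\right) \left(-1\right)}{2} = \left(- \frac{1}{2}\right) 12 = -6$)
$X{\left(z \right)} = \sqrt{2} \sqrt{z}$ ($X{\left(z \right)} = \sqrt{2 z} = \sqrt{2} \sqrt{z}$)
$E{\left(b \right)} = \sqrt{-3 + 2 i \sqrt{3}}$ ($E{\left(b \right)} = \sqrt{\sqrt{2} \sqrt{-6} - 3} = \sqrt{\sqrt{2} i \sqrt{6} - 3} = \sqrt{2 i \sqrt{3} - 3} = \sqrt{-3 + 2 i \sqrt{3}}$)
$389 - \left(\left(-111 - 37\right) + E{\left(11 \right)}\right) = 389 - \left(\left(-111 - 37\right) + \sqrt{-3 + 2 i \sqrt{3}}\right) = 389 - \left(-148 + \sqrt{-3 + 2 i \sqrt{3}}\right) = 389 + \left(148 - \sqrt{-3 + 2 i \sqrt{3}}\right) = 537 - \sqrt{-3 + 2 i \sqrt{3}}$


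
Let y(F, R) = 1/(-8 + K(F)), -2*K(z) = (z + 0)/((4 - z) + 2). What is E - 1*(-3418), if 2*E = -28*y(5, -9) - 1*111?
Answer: 20183/6 ≈ 3363.8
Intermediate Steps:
K(z) = -z/(2*(6 - z)) (K(z) = -(z + 0)/(2*((4 - z) + 2)) = -z/(2*(6 - z)))
y(F, R) = 1/(-8 + F/(2*(-6 + F)))
E = -325/6 (E = (-56*(-6 + 5)/(3*(32 - 5*5)) - 1*111)/2 = (-56*(-1)/(3*(32 - 25)) - 111)/2 = (-56*(-1)/(3*7) - 111)/2 = (-28*(-2/21) - 111)/2 = (8/3 - 111)/2 = (½)*(-325/3) = -325/6 ≈ -54.167)
E - 1*(-3418) = -325/6 - 1*(-3418) = -325/6 + 3418 = 20183/6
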